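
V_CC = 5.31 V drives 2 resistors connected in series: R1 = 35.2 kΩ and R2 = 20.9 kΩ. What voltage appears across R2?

ΣR = 35.2 + 20.9 = 56.10 kΩ.
V = V_CC · R/ΣR = 5.31 × 0.3725 = 1.978 V.

V ≈ 1.98 V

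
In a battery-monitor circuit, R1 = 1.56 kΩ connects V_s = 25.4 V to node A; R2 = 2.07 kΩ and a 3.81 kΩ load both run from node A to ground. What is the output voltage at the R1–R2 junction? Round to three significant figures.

V_out ≈ 11.7 V

First combine the lower leg with the load: R2 ‖ R_L = 1.341 kΩ.
Now apply the divider: V_out = 25.4 × 0.4623 = 11.74 V.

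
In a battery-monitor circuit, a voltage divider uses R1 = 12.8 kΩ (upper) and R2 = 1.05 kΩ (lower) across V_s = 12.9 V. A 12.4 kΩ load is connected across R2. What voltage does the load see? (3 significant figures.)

The load sits in parallel with R2, giving an effective lower resistance R2' = R2·R_L/(R2+R_L) = 0.9680 kΩ.
Now apply the divider: V_out = 12.9 × 0.07031 = 0.9070 V.
(Unloaded it would be 0.978 V; the load pulls it down.)

V_out ≈ 0.907 V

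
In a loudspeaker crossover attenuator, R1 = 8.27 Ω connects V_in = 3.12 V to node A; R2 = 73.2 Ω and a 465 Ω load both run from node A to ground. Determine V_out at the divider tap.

V_out ≈ 2.76 V

The load sits in parallel with R2, giving an effective lower resistance R2' = R2·R_L/(R2+R_L) = 63.24 Ω.
Now apply the divider: V_out = 3.12 × 0.8844 = 2.759 V.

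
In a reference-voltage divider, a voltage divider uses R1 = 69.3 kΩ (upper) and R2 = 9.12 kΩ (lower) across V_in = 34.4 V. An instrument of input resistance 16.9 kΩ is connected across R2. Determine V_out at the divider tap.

First combine the lower leg with the load: R2 ‖ R_L = 5.923 kΩ.
Voltage divider with the loaded lower leg: V_out = 34.4 × 5.923/(69.3 + 5.923) = 34.4 × 0.07874 = 2.709 V.

V_out ≈ 2.71 V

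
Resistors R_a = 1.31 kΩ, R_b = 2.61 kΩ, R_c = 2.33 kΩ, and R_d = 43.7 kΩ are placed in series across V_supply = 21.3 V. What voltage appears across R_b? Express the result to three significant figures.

Series total: ΣR = 1.31 + 2.61 + 2.33 + 43.7 = 49.95 kΩ.
By the voltage-divider rule, V = 21.3 × 2.610/49.95 = 1.113 V.

V ≈ 1.11 V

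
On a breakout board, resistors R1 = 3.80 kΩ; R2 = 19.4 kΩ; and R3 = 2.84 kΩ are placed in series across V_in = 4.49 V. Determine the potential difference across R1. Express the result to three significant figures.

V ≈ 0.655 V

Total series resistance ΣR = 3.80 + 19.4 + 2.84 = 26.04 kΩ.
Voltage divider: V = V_in · (3.800 / 26.04) = 4.49 × 0.1459 = 0.6552 V.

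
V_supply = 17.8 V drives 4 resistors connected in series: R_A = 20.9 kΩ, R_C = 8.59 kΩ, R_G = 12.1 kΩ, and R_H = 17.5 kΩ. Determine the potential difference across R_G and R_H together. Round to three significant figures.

Series total: ΣR = 20.9 + 8.59 + 12.1 + 17.5 = 59.09 kΩ.
R_{R_G..R_H} = 12.1 + 17.5 = 29.60 kΩ.
Voltage divider: V = V_supply · (29.60 / 59.09) = 17.8 × 0.5009 = 8.917 V.

V ≈ 8.92 V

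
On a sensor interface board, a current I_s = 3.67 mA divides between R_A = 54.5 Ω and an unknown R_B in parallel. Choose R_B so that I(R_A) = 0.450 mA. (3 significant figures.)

R_B ≈ 7.62 Ω

Two-branch current divider: I_A = I_s · R_B/(R_A + R_B).
With f = 0.1226, R_B = R_A · f/(1−f) = 54.5 × 0.1398 = 7.616 Ω.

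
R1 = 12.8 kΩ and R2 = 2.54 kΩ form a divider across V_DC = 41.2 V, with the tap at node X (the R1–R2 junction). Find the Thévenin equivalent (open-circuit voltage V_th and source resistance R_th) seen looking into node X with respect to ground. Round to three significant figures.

V_th ≈ 6.82 V, R_th ≈ 2.12 kΩ

Open-circuit (no load on X): V_th = V_DC · R2/(R1 + R2) = 41.2 × 2.54/(12.80 + 2.54) = 6.822 V.
Looking into X with the source shorted: R_th = R1·R2/(R1+R2) = 12.80 × 2.54/15.34 = 2.119 kΩ.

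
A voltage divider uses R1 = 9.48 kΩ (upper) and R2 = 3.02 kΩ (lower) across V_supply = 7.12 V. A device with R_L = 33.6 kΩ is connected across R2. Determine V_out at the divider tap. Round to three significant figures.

First combine the lower leg with the load: R2 ‖ R_L = 2.771 kΩ.
Then V_out = V_supply · R2'/(R1 + R2') = 7.12 × 2.771/12.25 = 1.610 V.
(Unloaded it would be 1.72 V; the load pulls it down.)

V_out ≈ 1.61 V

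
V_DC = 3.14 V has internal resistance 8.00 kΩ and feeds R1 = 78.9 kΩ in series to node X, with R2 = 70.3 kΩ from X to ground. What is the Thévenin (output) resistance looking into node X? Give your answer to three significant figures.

R_th ≈ 38.9 kΩ

R1' = 8.00 + 78.9 = 86.90 kΩ (source resistance + R1).
Looking into X with the source shorted: R_th = R1'·R2/(R1'+R2) = 86.90 × 70.3/157.2 = 38.86 kΩ.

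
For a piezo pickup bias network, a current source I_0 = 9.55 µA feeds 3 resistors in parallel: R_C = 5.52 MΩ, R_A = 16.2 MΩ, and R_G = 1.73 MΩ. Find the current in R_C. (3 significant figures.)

ΣG = 1/5.52 + 1/16.2 + 1/1.73 = 0.8209.
By the current-divider rule, I = I_0 · G_k/ΣG = 9.55 × 0.2207 = 2.107 µA.

I ≈ 2.11 µA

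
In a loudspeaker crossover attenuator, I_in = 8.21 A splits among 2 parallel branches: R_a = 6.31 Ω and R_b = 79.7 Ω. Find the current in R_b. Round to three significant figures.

Two-branch current divider: I_k = I_in · R_other/(R_1 + R_2).
So I = 8.21 × 6.31/86.01 = 0.6023 A.

I ≈ 0.602 A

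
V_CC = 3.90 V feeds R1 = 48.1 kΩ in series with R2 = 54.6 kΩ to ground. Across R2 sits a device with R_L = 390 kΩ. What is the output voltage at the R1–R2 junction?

R2 ‖ R_L = (54.6 × 390)/(54.6 + 390) = 47.89 kΩ.
Now apply the divider: V_out = 3.90 × 0.4989 = 1.946 V.

V_out ≈ 1.95 V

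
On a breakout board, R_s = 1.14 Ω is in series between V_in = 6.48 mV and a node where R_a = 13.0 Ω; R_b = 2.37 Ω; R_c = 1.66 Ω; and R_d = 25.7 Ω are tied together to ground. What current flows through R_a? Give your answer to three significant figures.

I ≈ 0.217 mA

Parallel bank: R_p = 1/(1/13.0 + 1/2.37 + 1/1.66 + 1/25.7) = 0.8771 Ω.
V_A by voltage divider: V_A = 6.48 × 0.8771/(1.14 + 0.8771) = 2.818 mV.
Branch current I = V_A/R_a = 2.818/13.0 = 0.2167 mA.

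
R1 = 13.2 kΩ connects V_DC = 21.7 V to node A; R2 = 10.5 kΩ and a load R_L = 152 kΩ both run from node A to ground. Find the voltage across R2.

V_out ≈ 9.26 V

First combine the lower leg with the load: R2 ‖ R_L = 9.822 kΩ.
Now apply the divider: V_out = 21.7 × 0.4266 = 9.258 V.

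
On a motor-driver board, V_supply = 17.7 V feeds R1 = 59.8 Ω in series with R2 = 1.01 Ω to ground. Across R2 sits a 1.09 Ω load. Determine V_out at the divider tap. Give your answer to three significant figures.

V_out ≈ 0.154 V

First combine the lower leg with the load: R2 ‖ R_L = 0.5242 Ω.
Now apply the divider: V_out = 17.7 × 0.008690 = 0.1538 V.
(Unloaded it would be 0.294 V; the load pulls it down.)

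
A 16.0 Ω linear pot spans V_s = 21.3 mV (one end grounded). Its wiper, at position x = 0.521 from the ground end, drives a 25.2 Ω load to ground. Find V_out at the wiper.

V_out ≈ 9.58 mV

The pot divides into 7.664 Ω above the wiper and 8.336 Ω below.
R_L loads the lower segment: effective lower R = 6.264 Ω.
V_out = 21.3 × 6.264/(7.664 + 6.264) = 9.579 mV.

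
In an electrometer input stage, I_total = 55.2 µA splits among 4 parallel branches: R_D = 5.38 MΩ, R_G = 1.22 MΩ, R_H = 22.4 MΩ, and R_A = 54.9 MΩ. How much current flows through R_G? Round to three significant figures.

I ≈ 42.3 µA

ΣG = 1/5.38 + 1/1.22 + 1/22.4 + 1/54.9 = 1.068.
R_G takes the fraction G_k/ΣG = 0.8197/1.068 = 0.7672, so I = 55.2 × 0.7672 = 42.35 µA.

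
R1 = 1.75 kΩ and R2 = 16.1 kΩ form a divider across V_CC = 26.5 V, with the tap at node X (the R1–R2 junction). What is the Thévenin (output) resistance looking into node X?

R_th ≈ 1.58 kΩ

With V_CC suppressed (replaced by a short), R_th = R1 ‖ R2 = (1.750 × 16.1)/(1.750 + 16.1) = 1.578 kΩ.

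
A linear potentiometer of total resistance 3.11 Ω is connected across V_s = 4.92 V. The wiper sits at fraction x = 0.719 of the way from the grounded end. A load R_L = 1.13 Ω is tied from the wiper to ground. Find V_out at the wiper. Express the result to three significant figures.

Split the track: R_lower = x·R_p = 2.236 Ω, R_upper = (1−x)·R_p = 0.8739 Ω.
Lower segment in parallel with the load: 2.236 ‖ 1.13 = 0.7507 Ω.
Loaded-divider output: V_out = 4.92 × 0.4621 = 2.273 V.

V_out ≈ 2.27 V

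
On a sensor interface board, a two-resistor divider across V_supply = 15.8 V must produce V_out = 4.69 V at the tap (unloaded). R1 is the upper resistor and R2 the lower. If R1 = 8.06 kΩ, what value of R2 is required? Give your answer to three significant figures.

The divider ratio is R2/(R1+R2) = 4.69/15.8 = 0.2968.
R2 = R1 · 0.2968/(1 − 0.2968) = 3.402 kΩ.

R2 ≈ 3.40 kΩ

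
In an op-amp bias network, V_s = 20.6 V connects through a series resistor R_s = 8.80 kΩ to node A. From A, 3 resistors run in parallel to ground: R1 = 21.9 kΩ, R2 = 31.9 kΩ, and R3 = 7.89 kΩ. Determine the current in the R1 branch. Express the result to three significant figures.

I ≈ 0.337 mA

Equivalent of the parallel group: R_p = 4.908 kΩ.
Node voltage V_A = V_s · R_p/(R_s + R_p) = 20.6 × 0.3580 = 7.376 V.
Branch current I = V_A/R1 = 7.376/21.9 = 0.3368 mA.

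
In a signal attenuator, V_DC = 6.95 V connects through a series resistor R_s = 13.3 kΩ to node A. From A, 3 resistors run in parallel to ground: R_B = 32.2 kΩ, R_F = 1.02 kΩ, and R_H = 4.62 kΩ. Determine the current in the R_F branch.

I ≈ 0.393 mA

Parallel bank: R_p = 1/(1/32.2 + 1/1.02 + 1/4.62) = 0.8144 kΩ.
V_A by voltage divider: V_A = 6.95 × 0.8144/(13.3 + 0.8144) = 0.4010 V.
Branch current I = V_A/R_F = 0.4010/1.02 = 0.3932 mA.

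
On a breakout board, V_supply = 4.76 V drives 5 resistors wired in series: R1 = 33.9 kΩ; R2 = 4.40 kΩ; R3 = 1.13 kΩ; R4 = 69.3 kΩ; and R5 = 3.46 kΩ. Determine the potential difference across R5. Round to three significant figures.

V ≈ 0.147 V

Total series resistance ΣR = 33.9 + 4.40 + 1.13 + 69.3 + 3.46 = 112.2 kΩ.
Voltage divider: V = V_supply · (3.460 / 112.2) = 4.76 × 0.03084 = 0.1468 V.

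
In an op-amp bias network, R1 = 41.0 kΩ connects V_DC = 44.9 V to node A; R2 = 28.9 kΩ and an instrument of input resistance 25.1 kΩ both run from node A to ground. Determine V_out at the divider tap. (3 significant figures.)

V_out ≈ 11.1 V

R2 ‖ R_L = (28.9 × 25.1)/(28.9 + 25.1) = 13.43 kΩ.
Voltage divider with the loaded lower leg: V_out = 44.9 × 13.43/(41.0 + 13.43) = 44.9 × 0.2468 = 11.08 V.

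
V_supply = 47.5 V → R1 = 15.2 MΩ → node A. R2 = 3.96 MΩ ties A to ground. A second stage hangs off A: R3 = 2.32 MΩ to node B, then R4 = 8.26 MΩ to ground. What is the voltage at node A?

V_A ≈ 7.57 V

Looking into the second stage from A: R3 + R4 = 10.58 MΩ appears in parallel with R2.
Effective lower resistance at A: R2 ‖ 10.58 = 2.881 MΩ.
V_A = 47.5 × 2.881/(15.2 + 2.881) = 7.570 V.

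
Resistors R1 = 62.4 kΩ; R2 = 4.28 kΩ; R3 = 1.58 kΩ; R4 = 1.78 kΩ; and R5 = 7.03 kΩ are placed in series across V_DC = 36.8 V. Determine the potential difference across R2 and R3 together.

V ≈ 2.80 V

Total series resistance ΣR = 62.4 + 4.28 + 1.58 + 1.78 + 7.03 = 77.07 kΩ.
R_{R2..R3} = 4.28 + 1.58 = 5.860 kΩ.
V = V_DC · R/ΣR = 36.8 × 0.07603 = 2.798 V.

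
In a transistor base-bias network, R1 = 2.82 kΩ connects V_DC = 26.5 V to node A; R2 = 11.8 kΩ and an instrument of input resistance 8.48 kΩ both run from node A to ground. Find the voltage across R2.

R2 ‖ R_L = (11.8 × 8.48)/(11.8 + 8.48) = 4.934 kΩ.
Then V_out = V_DC · R2'/(R1 + R2') = 26.5 × 4.934/7.754 = 16.86 V.

V_out ≈ 16.9 V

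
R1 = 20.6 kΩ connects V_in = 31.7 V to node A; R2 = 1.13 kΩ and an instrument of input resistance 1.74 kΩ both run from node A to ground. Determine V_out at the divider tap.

V_out ≈ 1.02 V

First combine the lower leg with the load: R2 ‖ R_L = 0.6851 kΩ.
Then V_out = V_in · R2'/(R1 + R2') = 31.7 × 0.6851/21.29 = 1.020 V.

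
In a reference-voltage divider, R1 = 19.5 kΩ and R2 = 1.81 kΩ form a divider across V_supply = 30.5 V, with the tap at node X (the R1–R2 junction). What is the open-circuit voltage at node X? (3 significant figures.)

V_th ≈ 2.59 V

With X open, the divider is unloaded: V_th = 30.5 × 1.81/21.31 = 2.591 V.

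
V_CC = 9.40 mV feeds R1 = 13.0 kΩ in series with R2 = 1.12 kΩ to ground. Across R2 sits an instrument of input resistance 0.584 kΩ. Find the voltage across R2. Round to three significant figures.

The load sits in parallel with R2, giving an effective lower resistance R2' = R2·R_L/(R2+R_L) = 0.3838 kΩ.
Voltage divider with the loaded lower leg: V_out = 9.40 × 0.3838/(13.0 + 0.3838) = 9.40 × 0.02868 = 0.2696 mV.
(Unloaded it would be 0.746 mV; the load pulls it down.)

V_out ≈ 0.270 mV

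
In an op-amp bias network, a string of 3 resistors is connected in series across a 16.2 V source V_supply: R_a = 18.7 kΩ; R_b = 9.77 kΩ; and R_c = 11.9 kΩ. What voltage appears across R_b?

Series total: ΣR = 18.7 + 9.77 + 11.9 = 40.37 kΩ.
Voltage divider: V = V_supply · (9.770 / 40.37) = 16.2 × 0.2420 = 3.921 V.

V ≈ 3.92 V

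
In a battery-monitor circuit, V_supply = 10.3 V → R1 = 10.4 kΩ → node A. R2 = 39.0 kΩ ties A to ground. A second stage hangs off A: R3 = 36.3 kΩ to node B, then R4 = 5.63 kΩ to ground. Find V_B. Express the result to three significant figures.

V_B ≈ 0.913 V

Looking into the second stage from A: R3 + R4 = 41.93 kΩ appears in parallel with R2.
R2 ‖ (R3+R4) = 20.21 kΩ.
V_A = 10.3 × 20.21/(10.4 + 20.21) = 6.800 V.
V_B = V_A × 0.1343 = 0.9130 V.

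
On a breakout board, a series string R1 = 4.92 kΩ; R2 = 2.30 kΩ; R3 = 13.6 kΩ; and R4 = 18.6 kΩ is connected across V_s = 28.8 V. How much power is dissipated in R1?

ΣR = 39.42 kΩ → I = 28.8/39.42 = 0.7306 mA.
V(R1) = I·R = 3.595 V; P = V·I = 3.595 × 0.7306 = 2.626 mW.

P ≈ 2.63 mW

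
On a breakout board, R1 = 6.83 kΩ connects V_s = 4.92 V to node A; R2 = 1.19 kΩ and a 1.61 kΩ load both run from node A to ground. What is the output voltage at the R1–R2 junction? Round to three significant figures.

V_out ≈ 0.448 V

The load sits in parallel with R2, giving an effective lower resistance R2' = R2·R_L/(R2+R_L) = 0.6843 kΩ.
Voltage divider with the loaded lower leg: V_out = 4.92 × 0.6843/(6.83 + 0.6843) = 4.92 × 0.09106 = 0.4480 V.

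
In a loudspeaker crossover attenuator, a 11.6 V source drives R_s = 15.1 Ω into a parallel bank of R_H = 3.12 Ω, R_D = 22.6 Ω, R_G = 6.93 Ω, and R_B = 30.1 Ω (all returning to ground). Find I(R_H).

I ≈ 0.405 A

Equivalent of the parallel group: R_p = 1.844 Ω.
Node voltage V_A = V_CC · R_p/(R_s + R_p) = 11.6 × 0.1088 = 1.262 V.
I(R_H) = V_A / R_H = 1.262/3.12 = 0.4046 A.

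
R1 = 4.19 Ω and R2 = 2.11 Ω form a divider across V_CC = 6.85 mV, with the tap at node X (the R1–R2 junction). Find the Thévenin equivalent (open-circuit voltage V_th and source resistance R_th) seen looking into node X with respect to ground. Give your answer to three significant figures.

V_th ≈ 2.29 mV, R_th ≈ 1.40 Ω

Open-circuit (no load on X): V_th = V_CC · R2/(R1 + R2) = 6.85 × 2.11/(4.190 + 2.11) = 2.294 mV.
With V_CC suppressed (replaced by a short), R_th = R1 ‖ R2 = (4.190 × 2.11)/(4.190 + 2.11) = 1.403 Ω.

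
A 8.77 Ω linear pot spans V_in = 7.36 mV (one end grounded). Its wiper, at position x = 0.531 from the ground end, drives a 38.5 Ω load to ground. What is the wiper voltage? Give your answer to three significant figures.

V_out ≈ 3.70 mV

The pot divides into 4.113 Ω above the wiper and 4.657 Ω below.
Lower segment in parallel with the load: 4.657 ‖ 38.5 = 4.154 Ω.
V_out = 7.36 × 4.154/(4.113 + 4.154) = 3.698 mV.
(Unloaded: V_out = x·V_in = 3.91 mV.)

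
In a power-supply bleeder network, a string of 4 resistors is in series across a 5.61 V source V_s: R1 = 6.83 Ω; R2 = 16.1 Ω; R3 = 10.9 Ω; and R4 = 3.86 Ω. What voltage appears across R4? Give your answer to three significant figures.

V ≈ 0.575 V

Total series resistance ΣR = 6.83 + 16.1 + 10.9 + 3.86 = 37.69 Ω.
Voltage divider: V = V_s · (3.860 / 37.69) = 5.61 × 0.1024 = 0.5745 V.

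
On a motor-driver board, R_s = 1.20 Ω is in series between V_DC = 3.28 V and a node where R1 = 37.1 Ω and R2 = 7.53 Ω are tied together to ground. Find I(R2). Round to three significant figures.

I ≈ 0.366 A

Combine the parallel branches: R_p = (1/37.1 + 1/7.53)⁻¹ = 6.260 Ω.
Node voltage V_A = V_DC · R_p/(R_s + R_p) = 3.28 × 0.8391 = 2.752 V.
Branch current I = V_A/R2 = 2.752/7.53 = 0.3655 A.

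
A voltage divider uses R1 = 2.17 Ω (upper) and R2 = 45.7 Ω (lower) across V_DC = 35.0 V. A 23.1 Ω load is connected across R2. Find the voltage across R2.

The load sits in parallel with R2, giving an effective lower resistance R2' = R2·R_L/(R2+R_L) = 15.34 Ω.
Now apply the divider: V_out = 35.0 × 0.8761 = 30.66 V.

V_out ≈ 30.7 V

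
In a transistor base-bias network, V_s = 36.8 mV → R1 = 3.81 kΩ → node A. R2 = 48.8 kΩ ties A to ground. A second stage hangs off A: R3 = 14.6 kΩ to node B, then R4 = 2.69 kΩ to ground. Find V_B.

The second stage (R3 + R4 = 17.29 kΩ) loads node A in parallel with R2.
R2 ‖ (R3+R4) = 12.77 kΩ.
So V_A = 36.8 × 0.7702 = 28.34 mV.
Then the unloaded second divider: V_B = V_A × R4/(R3+R4) = 28.34 × 0.1556 = 4.409 mV.

V_B ≈ 4.41 mV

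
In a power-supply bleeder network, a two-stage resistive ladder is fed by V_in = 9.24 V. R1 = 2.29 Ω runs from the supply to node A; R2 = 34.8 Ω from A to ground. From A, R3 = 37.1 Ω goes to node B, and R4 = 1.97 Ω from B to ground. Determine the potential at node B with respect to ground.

V_B ≈ 0.414 V

Looking into the second stage from A: R3 + R4 = 39.07 Ω appears in parallel with R2.
R2 ‖ (R3+R4) = 18.41 Ω.
So V_A = 9.24 × 0.8893 = 8.218 V.
V_B = V_A × 0.05042 = 0.4143 V.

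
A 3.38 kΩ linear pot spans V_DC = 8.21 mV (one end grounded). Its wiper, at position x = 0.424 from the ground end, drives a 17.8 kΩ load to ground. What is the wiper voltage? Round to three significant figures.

Split the track: R_lower = x·R_p = 1.433 kΩ, R_upper = (1−x)·R_p = 1.947 kΩ.
(x·R_p) ‖ R_L = 1.326 kΩ.
Then V_out = V_DC · 1.326/(1.947 + 1.326) = 3.327 mV.

V_out ≈ 3.33 mV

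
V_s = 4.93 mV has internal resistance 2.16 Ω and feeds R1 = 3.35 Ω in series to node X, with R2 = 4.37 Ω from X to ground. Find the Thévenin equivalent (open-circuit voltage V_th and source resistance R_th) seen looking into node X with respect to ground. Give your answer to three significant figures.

R1' = 2.16 + 3.35 = 5.510 Ω (source resistance + R1).
Open-circuit (no load on X): V_th = V_s · R2/(R1' + R2) = 4.93 × 4.37/(5.510 + 4.37) = 2.181 mV.
Zeroing V_s shorts the top of R1' to ground, so R_th = R1' ‖ R2 = 2.437 Ω.

V_th ≈ 2.18 mV, R_th ≈ 2.44 Ω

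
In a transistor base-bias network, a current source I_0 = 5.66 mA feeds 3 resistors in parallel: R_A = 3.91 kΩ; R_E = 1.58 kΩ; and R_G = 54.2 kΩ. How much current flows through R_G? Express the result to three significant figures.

I ≈ 0.115 mA

Conductances: ΣG = 1/3.91 + 1/1.58 + 1/54.2 = 0.9071 (1/kΩ).
Current divider: I(R_G) = I_0 · G_k/ΣG = 5.66 × (0.01845/0.9071) = 5.66 × 0.02034 = 0.1151 mA.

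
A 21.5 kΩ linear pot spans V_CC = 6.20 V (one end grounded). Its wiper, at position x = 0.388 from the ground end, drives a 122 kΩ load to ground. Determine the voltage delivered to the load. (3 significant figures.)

V_out ≈ 2.31 V

The pot divides into 13.16 kΩ above the wiper and 8.342 kΩ below.
R_L loads the lower segment: effective lower R = 7.808 kΩ.
Then V_out = V_CC · 7.808/(13.16 + 7.808) = 2.309 V.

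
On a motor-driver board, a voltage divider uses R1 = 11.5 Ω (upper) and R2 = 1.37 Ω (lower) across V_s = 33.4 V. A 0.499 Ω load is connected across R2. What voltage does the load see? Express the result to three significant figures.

V_out ≈ 1.03 V

R2 ‖ R_L = (1.37 × 0.499)/(1.37 + 0.499) = 0.3658 Ω.
Then V_out = V_s · R2'/(R1 + R2') = 33.4 × 0.3658/11.87 = 1.030 V.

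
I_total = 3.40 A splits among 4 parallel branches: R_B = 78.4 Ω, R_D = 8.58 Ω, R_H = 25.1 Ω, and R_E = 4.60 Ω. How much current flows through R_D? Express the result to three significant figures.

I ≈ 1.03 A

Total conductance ΣG = 1/78.4 + 1/8.58 + 1/25.1 + 1/4.60 = 0.3865 (units of 1/Ω).
Current divider: I(R_D) = I_total · G_k/ΣG = 3.40 × (0.1166/0.3865) = 3.40 × 0.3015 = 1.025 A.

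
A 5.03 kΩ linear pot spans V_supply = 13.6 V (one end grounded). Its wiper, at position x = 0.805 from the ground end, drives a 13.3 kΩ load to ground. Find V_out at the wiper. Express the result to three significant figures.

The pot divides into 0.9808 kΩ above the wiper and 4.049 kΩ below.
Lower segment in parallel with the load: 4.049 ‖ 13.3 = 3.104 kΩ.
V_out = 13.6 × 3.104/(0.9808 + 3.104) = 10.33 V.

V_out ≈ 10.3 V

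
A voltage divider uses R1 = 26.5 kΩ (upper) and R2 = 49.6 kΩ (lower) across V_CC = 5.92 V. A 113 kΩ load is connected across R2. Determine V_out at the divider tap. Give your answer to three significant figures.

First combine the lower leg with the load: R2 ‖ R_L = 34.47 kΩ.
Now apply the divider: V_out = 5.92 × 0.5654 = 3.347 V.

V_out ≈ 3.35 V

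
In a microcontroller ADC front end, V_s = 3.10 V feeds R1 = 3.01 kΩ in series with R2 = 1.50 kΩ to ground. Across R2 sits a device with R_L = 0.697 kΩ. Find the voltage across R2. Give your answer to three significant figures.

First combine the lower leg with the load: R2 ‖ R_L = 0.4759 kΩ.
Now apply the divider: V_out = 3.10 × 0.1365 = 0.4232 V.

V_out ≈ 0.423 V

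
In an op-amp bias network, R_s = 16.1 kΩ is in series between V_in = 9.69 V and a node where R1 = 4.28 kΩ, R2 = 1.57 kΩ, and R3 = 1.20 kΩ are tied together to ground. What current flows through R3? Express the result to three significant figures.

I ≈ 0.284 mA

Equivalent of the parallel group: R_p = 0.5869 kΩ.
Node voltage V_A = V_in · R_p/(R_s + R_p) = 9.69 × 0.03517 = 0.3408 V.
I(R3) = V_A / R3 = 0.3408/1.20 = 0.2840 mA.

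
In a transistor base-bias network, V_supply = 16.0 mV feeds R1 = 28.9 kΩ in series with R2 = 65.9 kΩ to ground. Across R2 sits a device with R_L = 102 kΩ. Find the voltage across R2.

V_out ≈ 9.29 mV

The load sits in parallel with R2, giving an effective lower resistance R2' = R2·R_L/(R2+R_L) = 40.03 kΩ.
Voltage divider with the loaded lower leg: V_out = 16.0 × 40.03/(28.9 + 40.03) = 16.0 × 0.5808 = 9.292 mV.
(Unloaded it would be 11.1 mV; the load pulls it down.)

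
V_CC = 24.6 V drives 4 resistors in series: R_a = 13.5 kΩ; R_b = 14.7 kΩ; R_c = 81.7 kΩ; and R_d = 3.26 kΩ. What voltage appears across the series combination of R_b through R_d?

V ≈ 21.7 V

Series total: ΣR = 13.5 + 14.7 + 81.7 + 3.26 = 113.2 kΩ.
R_{R_b..R_d} = 14.7 + 81.7 + 3.26 = 99.66 kΩ.
V = V_CC · R/ΣR = 24.6 × 0.8807 = 21.67 V.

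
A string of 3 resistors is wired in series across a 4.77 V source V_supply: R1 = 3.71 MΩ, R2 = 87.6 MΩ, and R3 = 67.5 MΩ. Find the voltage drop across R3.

V ≈ 2.03 V

Series total: ΣR = 3.71 + 87.6 + 67.5 = 158.8 MΩ.
By the voltage-divider rule, V = 4.77 × 67.50/158.8 = 2.027 V.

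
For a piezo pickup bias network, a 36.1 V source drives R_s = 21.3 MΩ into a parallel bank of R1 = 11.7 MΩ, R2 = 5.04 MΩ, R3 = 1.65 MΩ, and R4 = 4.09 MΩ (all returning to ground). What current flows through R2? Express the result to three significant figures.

Combine the parallel branches: R_p = (1/11.7 + 1/5.04 + 1/1.65 + 1/4.09)⁻¹ = 0.8815 MΩ.
V_A by voltage divider: V_A = 36.1 × 0.8815/(21.3 + 0.8815) = 1.435 V.
I(R2) = V_A / R2 = 1.435/5.04 = 0.2846 µA.
(Equivalently: I_total = 1.627 µA, then current-divider fraction G_k/ΣG = 0.1749.)

I ≈ 0.285 µA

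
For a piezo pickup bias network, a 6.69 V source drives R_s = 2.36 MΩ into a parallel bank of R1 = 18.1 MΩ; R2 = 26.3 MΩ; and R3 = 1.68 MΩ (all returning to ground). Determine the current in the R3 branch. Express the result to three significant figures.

Equivalent of the parallel group: R_p = 1.452 MΩ.
Node voltage V_A = V_CC · R_p/(R_s + R_p) = 6.69 × 0.3810 = 2.549 V.
Branch current I = V_A/R3 = 2.549/1.68 = 1.517 µA.
(Check via current divider: I_total = 1.755 µA; share G_k/ΣG = 0.8645 → same result.)

I ≈ 1.52 µA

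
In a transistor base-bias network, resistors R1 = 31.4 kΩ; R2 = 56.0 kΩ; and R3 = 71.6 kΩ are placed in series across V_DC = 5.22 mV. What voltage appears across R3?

V ≈ 2.35 mV

Series total: ΣR = 31.4 + 56.0 + 71.6 = 159.0 kΩ.
By the voltage-divider rule, V = 5.22 × 71.60/159.0 = 2.351 mV.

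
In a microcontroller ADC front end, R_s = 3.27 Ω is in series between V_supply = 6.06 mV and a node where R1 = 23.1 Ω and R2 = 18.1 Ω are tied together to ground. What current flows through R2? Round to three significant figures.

I ≈ 0.253 mA

Combine the parallel branches: R_p = (1/23.1 + 1/18.1)⁻¹ = 10.15 Ω.
V_A by voltage divider: V_A = 6.06 × 10.15/(3.27 + 10.15) = 4.583 mV.
Branch current I = V_A/R2 = 4.583/18.1 = 0.2532 mA.
(Check via current divider: I_total = 0.4516 mA; share G_k/ΣG = 0.5607 → same result.)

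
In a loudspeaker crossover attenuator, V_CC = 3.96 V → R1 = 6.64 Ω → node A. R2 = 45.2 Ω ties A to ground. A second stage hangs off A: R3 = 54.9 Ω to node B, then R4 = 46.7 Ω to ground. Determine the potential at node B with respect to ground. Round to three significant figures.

V_B ≈ 1.50 V

Node A sees R2 in parallel with the series input of stage 2, R3 + R4 = 101.6 Ω.
Effective lower resistance at A: R2 ‖ 101.6 = 31.28 Ω.
First divider: V_A = V_CC · 31.28/(6.64 + 31.28) = 3.267 V.
Stage 2 is unloaded, so V_B = V_A · R4/(R3+R4) = 3.267 × 46.7/101.6 = 1.501 V.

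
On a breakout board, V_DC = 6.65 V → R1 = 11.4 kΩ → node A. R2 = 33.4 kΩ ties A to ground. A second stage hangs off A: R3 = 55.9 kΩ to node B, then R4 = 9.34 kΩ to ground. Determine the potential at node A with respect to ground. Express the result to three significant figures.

The second stage (R3 + R4 = 65.24 kΩ) loads node A in parallel with R2.
Effective lower resistance at A: R2 ‖ 65.24 = 22.09 kΩ.
V_A = 6.65 × 22.09/(11.4 + 22.09) = 4.386 V.

V_A ≈ 4.39 V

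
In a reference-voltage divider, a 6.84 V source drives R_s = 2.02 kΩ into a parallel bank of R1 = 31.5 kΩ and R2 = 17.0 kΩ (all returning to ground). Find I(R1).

I ≈ 0.184 mA

Combine the parallel branches: R_p = (1/31.5 + 1/17.0)⁻¹ = 11.04 kΩ.
Node voltage V_A = V_supply · R_p/(R_s + R_p) = 6.84 × 0.8453 = 5.782 V.
I(R1) = V_A / R1 = 5.782/31.5 = 0.1836 mA.
(Equivalently: I_total = 0.5237 mA, then current-divider fraction G_k/ΣG = 0.3505.)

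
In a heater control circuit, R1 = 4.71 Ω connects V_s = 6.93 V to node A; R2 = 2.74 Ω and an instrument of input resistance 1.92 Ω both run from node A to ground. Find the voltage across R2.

V_out ≈ 1.34 V

First combine the lower leg with the load: R2 ‖ R_L = 1.129 Ω.
Then V_out = V_s · R2'/(R1 + R2') = 6.93 × 1.129/5.839 = 1.340 V.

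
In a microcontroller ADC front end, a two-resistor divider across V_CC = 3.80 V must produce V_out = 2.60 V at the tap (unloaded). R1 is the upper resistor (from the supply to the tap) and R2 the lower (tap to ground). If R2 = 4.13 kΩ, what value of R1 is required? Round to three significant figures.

R1 ≈ 1.91 kΩ

V_out/V_CC = R2/(R1+R2) = 0.6842.
R1 = R2·(1/k − 1) = 4.13 × 0.4615 = 1.906 kΩ.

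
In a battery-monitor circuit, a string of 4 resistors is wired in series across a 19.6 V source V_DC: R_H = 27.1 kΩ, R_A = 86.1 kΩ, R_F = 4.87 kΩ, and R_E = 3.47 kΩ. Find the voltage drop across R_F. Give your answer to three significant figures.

V ≈ 0.785 V

ΣR = 27.1 + 86.1 + 4.87 + 3.47 = 121.5 kΩ.
V = V_DC · R/ΣR = 19.6 × 0.04007 = 0.7854 V.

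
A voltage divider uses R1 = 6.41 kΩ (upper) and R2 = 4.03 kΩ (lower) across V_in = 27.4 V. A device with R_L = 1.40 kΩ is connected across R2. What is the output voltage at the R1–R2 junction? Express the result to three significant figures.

R2 ‖ R_L = (4.03 × 1.40)/(4.03 + 1.40) = 1.039 kΩ.
Then V_out = V_in · R2'/(R1 + R2') = 27.4 × 1.039/7.449 = 3.822 V.

V_out ≈ 3.82 V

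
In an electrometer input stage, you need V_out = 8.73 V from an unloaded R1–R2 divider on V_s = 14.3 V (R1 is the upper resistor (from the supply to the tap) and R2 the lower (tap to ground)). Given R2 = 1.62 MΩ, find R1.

R1 ≈ 1.03 MΩ

V_out/V_s = R2/(R1+R2) = 0.6105.
So R1 = R2 · (V_s/V_out − 1) = 1.62 × (14.3/8.73 − 1) = 1.62 × 0.6380 = 1.034 MΩ.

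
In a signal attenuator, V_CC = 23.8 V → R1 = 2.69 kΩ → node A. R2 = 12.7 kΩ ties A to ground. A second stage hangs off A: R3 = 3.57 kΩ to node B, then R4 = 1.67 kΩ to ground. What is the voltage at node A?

Looking into the second stage from A: R3 + R4 = 5.240 kΩ appears in parallel with R2.
R2 ‖ (R3+R4) = 3.709 kΩ.
First divider: V_A = V_CC · 3.709/(2.69 + 3.709) = 13.80 V.

V_A ≈ 13.8 V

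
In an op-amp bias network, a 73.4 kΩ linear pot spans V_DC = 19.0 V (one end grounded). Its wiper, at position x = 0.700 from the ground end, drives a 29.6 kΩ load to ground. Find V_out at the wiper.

The pot divides into 22.02 kΩ above the wiper and 51.38 kΩ below.
(x·R_p) ‖ R_L = 18.78 kΩ.
V_out = 19.0 × 18.78/(22.02 + 18.78) = 8.746 V.
(Unloaded: V_out = x·V_DC = 13.3 V.)

V_out ≈ 8.75 V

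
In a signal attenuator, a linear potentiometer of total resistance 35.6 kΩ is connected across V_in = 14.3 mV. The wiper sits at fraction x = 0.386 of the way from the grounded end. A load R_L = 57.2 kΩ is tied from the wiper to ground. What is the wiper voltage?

V_out ≈ 4.81 mV

Split the track: R_lower = x·R_p = 13.74 kΩ, R_upper = (1−x)·R_p = 21.86 kΩ.
Lower segment in parallel with the load: 13.74 ‖ 57.2 = 11.08 kΩ.
V_out = 14.3 × 11.08/(21.86 + 11.08) = 4.810 mV.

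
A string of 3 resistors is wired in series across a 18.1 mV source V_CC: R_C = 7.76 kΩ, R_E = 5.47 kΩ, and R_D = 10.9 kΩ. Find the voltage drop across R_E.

V ≈ 4.10 mV

Total series resistance ΣR = 7.76 + 5.47 + 10.9 = 24.13 kΩ.
V = V_CC · R/ΣR = 18.1 × 0.2267 = 4.103 mV.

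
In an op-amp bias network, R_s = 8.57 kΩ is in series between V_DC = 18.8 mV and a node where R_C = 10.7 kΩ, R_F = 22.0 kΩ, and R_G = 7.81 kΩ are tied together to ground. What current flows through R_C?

I ≈ 0.534 µA

Parallel bank: R_p = 1/(1/10.7 + 1/22.0 + 1/7.81) = 3.746 kΩ.
V_A by voltage divider: V_A = 18.8 × 3.746/(8.57 + 3.746) = 5.718 mV.
I(R_C) = V_A / R_C = 5.718/10.7 = 0.5344 µA.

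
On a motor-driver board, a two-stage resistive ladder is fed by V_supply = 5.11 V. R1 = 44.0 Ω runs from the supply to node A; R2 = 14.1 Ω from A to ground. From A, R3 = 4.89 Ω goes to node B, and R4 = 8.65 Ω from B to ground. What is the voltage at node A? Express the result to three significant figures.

V_A ≈ 0.693 V

Node A sees R2 in parallel with the series input of stage 2, R3 + R4 = 13.54 Ω.
R2 ‖ (R3+R4) = 6.907 Ω.
V_A = 5.11 × 6.907/(44.0 + 6.907) = 0.6933 V.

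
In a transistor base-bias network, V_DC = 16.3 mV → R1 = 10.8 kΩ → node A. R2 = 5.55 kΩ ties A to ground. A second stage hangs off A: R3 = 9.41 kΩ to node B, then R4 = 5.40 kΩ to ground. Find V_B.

The second stage (R3 + R4 = 14.81 kΩ) loads node A in parallel with R2.
R2 ‖ (R3+R4) = 4.037 kΩ.
So V_A = 16.3 × 0.2721 = 4.435 mV.
Stage 2 is unloaded, so V_B = V_A · R4/(R3+R4) = 4.435 × 5.40/14.81 = 1.617 mV.

V_B ≈ 1.62 mV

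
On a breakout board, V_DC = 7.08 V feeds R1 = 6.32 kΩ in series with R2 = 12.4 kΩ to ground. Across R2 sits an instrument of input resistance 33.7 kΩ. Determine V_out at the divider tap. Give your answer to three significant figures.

V_out ≈ 4.17 V

R2 ‖ R_L = (12.4 × 33.7)/(12.4 + 33.7) = 9.065 kΩ.
Then V_out = V_DC · R2'/(R1 + R2') = 7.08 × 9.065/15.38 = 4.172 V.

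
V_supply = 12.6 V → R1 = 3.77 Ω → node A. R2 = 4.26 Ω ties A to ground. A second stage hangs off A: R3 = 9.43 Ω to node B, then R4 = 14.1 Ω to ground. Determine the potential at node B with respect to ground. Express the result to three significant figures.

V_B ≈ 3.69 V

The second stage (R3 + R4 = 23.53 Ω) loads node A in parallel with R2.
Effective lower resistance at A: R2 ‖ 23.53 = 3.607 Ω.
So V_A = 12.6 × 0.4890 = 6.161 V.
Stage 2 is unloaded, so V_B = V_A · R4/(R3+R4) = 6.161 × 14.1/23.53 = 3.692 V.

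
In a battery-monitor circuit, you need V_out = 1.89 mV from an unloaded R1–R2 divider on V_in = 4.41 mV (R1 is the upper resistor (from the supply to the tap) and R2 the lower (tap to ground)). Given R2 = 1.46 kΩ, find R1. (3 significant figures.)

The divider ratio is R2/(R1+R2) = 1.89/4.41 = 0.4286.
So R1 = R2 · (V_in/V_out − 1) = 1.46 × (4.41/1.89 − 1) = 1.46 × 1.333 = 1.947 kΩ.

R1 ≈ 1.95 kΩ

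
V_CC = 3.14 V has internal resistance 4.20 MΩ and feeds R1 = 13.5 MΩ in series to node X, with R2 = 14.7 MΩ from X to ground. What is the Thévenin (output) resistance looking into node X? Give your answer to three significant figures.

R1' = 4.20 + 13.5 = 17.70 MΩ (source resistance + R1).
With V_CC suppressed (replaced by a short), R_th = R1' ‖ R2 = (17.70 × 14.7)/(17.70 + 14.7) = 8.031 MΩ.

R_th ≈ 8.03 MΩ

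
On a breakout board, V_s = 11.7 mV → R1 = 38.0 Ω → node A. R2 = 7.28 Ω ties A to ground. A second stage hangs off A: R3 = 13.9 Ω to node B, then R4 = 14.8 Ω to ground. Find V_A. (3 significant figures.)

The second stage (R3 + R4 = 28.70 Ω) loads node A in parallel with R2.
Effective lower resistance at A: R2 ‖ 28.70 = 5.807 Ω.
V_A = 11.7 × 5.807/(38.0 + 5.807) = 1.551 mV.

V_A ≈ 1.55 mV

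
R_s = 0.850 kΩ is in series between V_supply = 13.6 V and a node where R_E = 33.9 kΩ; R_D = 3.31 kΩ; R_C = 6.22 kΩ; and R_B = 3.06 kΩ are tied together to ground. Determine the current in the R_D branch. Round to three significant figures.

I ≈ 2.42 mA

Equivalent of the parallel group: R_p = 1.221 kΩ.
V_A by voltage divider: V_A = 13.6 × 1.221/(0.850 + 1.221) = 8.017 V.
I(R_D) = V_A / R_D = 8.017/3.31 = 2.422 mA.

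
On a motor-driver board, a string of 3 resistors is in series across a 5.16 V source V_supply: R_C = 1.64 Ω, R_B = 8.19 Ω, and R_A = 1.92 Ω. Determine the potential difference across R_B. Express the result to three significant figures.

V ≈ 3.60 V

Series total: ΣR = 1.64 + 8.19 + 1.92 = 11.75 Ω.
By the voltage-divider rule, V = 5.16 × 8.190/11.75 = 3.597 V.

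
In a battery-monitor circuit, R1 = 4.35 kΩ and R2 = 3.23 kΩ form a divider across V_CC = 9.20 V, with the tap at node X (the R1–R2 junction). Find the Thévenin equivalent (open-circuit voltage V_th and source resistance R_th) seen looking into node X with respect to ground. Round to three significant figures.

V_th ≈ 3.92 V, R_th ≈ 1.85 kΩ

Open-circuit (no load on X): V_th = V_CC · R2/(R1 + R2) = 9.20 × 3.23/(4.350 + 3.23) = 3.920 V.
Zeroing V_CC shorts the top of R1 to ground, so R_th = R1 ‖ R2 = 1.854 kΩ.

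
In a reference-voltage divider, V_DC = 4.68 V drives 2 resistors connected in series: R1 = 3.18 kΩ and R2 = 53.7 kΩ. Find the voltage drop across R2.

Total series resistance ΣR = 3.18 + 53.7 = 56.88 kΩ.
By the voltage-divider rule, V = 4.68 × 53.70/56.88 = 4.418 V.

V ≈ 4.42 V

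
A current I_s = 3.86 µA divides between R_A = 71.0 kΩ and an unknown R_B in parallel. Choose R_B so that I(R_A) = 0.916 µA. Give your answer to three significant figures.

In a two-way split, I_A/I_s = R_B/(R_A + R_B).
With f = 0.2373, R_B = R_A · f/(1−f) = 71.0 × 0.3111 = 22.09 kΩ.

R_B ≈ 22.1 kΩ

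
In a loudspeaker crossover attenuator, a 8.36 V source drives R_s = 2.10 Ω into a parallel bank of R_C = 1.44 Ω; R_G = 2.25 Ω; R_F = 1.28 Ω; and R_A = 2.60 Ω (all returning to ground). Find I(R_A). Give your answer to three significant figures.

I ≈ 0.551 A

Parallel bank: R_p = 1/(1/1.44 + 1/2.25 + 1/1.28 + 1/2.60) = 0.4339 Ω.
Node voltage V_A = V_CC · R_p/(R_s + R_p) = 8.36 × 0.1712 = 1.432 V.
Branch current I = V_A/R_A = 1.432/2.60 = 0.5506 A.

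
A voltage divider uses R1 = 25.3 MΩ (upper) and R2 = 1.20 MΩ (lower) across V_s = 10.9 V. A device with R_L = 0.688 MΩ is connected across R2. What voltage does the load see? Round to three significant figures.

V_out ≈ 0.185 V

First combine the lower leg with the load: R2 ‖ R_L = 0.4373 MΩ.
Now apply the divider: V_out = 10.9 × 0.01699 = 0.1852 V.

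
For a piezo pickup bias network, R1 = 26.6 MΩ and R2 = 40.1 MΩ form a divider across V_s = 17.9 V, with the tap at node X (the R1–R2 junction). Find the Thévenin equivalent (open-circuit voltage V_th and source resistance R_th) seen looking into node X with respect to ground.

V_th ≈ 10.8 V, R_th ≈ 16.0 MΩ

Open-circuit (no load on X): V_th = V_s · R2/(R1 + R2) = 17.9 × 40.1/(26.60 + 40.1) = 10.76 V.
With V_s suppressed (replaced by a short), R_th = R1 ‖ R2 = (26.60 × 40.1)/(26.60 + 40.1) = 15.99 MΩ.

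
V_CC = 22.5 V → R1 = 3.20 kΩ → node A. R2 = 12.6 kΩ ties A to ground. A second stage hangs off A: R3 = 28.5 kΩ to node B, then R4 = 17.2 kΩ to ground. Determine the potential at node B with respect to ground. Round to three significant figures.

V_B ≈ 6.40 V

Node A sees R2 in parallel with the series input of stage 2, R3 + R4 = 45.70 kΩ.
R2 ‖ (R3+R4) = 9.877 kΩ.
First divider: V_A = V_CC · 9.877/(3.20 + 9.877) = 16.99 V.
V_B = V_A × 0.3764 = 6.396 V.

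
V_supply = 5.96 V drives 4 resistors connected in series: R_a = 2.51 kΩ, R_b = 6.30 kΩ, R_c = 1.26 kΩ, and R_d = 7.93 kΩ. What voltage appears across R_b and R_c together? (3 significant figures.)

ΣR = 2.51 + 6.30 + 1.26 + 7.93 = 18.00 kΩ.
R_{R_b..R_c} = 6.30 + 1.26 = 7.560 kΩ.
Voltage divider: V = V_supply · (7.560 / 18.00) = 5.96 × 0.4200 = 2.503 V.

V ≈ 2.50 V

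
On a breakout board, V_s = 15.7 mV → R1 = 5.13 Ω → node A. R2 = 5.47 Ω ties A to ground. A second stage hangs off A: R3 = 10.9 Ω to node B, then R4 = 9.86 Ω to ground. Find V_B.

V_B ≈ 3.41 mV

Looking into the second stage from A: R3 + R4 = 20.76 Ω appears in parallel with R2.
R2 ‖ (R3+R4) = 4.329 Ω.
First divider: V_A = V_s · 4.329/(5.13 + 4.329) = 7.186 mV.
Stage 2 is unloaded, so V_B = V_A · R4/(R3+R4) = 7.186 × 9.86/20.76 = 3.413 mV.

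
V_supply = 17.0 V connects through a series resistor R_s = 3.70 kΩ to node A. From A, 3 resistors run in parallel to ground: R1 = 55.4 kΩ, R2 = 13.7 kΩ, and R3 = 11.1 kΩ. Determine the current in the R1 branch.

I ≈ 0.184 mA

Equivalent of the parallel group: R_p = 5.521 kΩ.
V_A by voltage divider: V_A = 17.0 × 5.521/(3.70 + 5.521) = 10.18 V.
Branch current I = V_A/R1 = 10.18/55.4 = 0.1837 mA.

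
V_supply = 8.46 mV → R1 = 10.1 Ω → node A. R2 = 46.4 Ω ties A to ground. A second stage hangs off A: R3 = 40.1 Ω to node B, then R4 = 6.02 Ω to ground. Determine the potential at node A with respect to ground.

Looking into the second stage from A: R3 + R4 = 46.12 Ω appears in parallel with R2.
Effective lower resistance at A: R2 ‖ 46.12 = 23.13 Ω.
V_A = 8.46 × 23.13/(10.1 + 23.13) = 5.889 mV.

V_A ≈ 5.89 mV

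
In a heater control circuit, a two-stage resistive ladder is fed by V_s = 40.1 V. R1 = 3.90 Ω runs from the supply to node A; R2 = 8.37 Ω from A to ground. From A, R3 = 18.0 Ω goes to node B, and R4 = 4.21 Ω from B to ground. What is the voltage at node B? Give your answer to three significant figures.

V_B ≈ 4.63 V

Looking into the second stage from A: R3 + R4 = 22.21 Ω appears in parallel with R2.
R2 ‖ (R3+R4) = 6.079 Ω.
So V_A = 40.1 × 0.6092 = 24.43 V.
Stage 2 is unloaded, so V_B = V_A · R4/(R3+R4) = 24.43 × 4.21/22.21 = 4.630 V.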